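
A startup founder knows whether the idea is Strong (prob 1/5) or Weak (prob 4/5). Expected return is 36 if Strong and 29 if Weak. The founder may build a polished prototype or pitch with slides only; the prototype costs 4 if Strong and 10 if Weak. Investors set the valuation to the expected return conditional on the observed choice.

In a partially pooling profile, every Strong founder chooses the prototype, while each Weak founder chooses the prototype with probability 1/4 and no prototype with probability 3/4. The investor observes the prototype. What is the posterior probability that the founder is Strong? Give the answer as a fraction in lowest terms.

P(the prototype) = (1/5)·1 + (4/5)·(1/4) = 2/5.
By Bayes' rule, P(Strong | the prototype) = (1/5) / (2/5) = 1/2.

1/2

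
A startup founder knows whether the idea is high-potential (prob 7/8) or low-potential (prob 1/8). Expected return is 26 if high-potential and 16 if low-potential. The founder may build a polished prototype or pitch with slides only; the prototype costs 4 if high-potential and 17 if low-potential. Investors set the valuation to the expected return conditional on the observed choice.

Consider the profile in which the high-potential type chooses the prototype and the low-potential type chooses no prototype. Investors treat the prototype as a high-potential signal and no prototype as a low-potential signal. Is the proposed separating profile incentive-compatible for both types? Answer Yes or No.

Under these beliefs, the prototype earns valuation 26 and no prototype earns valuation 16.
high-potential: the prototype nets 26 − 4 = 22; no prototype nets 16. high-potential prefers the prototype.
low-potential: the prototype nets 26 − 17 = 9; no prototype nets 16. low-potential prefers no prototype.
Neither type deviates, so the separating profile is an equilibrium.

Yes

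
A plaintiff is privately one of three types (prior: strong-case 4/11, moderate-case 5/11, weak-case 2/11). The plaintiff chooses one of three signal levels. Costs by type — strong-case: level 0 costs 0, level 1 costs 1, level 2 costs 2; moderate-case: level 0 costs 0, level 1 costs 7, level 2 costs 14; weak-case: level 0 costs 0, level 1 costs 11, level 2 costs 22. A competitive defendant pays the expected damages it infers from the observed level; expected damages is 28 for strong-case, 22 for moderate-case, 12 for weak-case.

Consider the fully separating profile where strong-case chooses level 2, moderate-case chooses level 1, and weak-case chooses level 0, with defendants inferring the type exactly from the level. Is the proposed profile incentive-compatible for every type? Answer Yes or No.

Yes

Separating settlements: level 2 → 28, level 1 → 22, level 0 → 12.
strong-case (assigned level 2): level 0: 12 − 0 = 12; level 1: 22 − 1 = 21; level 2: 28 − 2 = 26. strong-case stays.
moderate-case (assigned level 1): level 0: 12 − 0 = 12; level 1: 22 − 7 = 15; level 2: 28 − 14 = 14. moderate-case stays.
weak-case (assigned level 0): level 0: 12 − 0 = 12; level 1: 22 − 11 = 11; level 2: 28 − 22 = 6. weak-case stays.
Every type prefers its assigned level; separation holds.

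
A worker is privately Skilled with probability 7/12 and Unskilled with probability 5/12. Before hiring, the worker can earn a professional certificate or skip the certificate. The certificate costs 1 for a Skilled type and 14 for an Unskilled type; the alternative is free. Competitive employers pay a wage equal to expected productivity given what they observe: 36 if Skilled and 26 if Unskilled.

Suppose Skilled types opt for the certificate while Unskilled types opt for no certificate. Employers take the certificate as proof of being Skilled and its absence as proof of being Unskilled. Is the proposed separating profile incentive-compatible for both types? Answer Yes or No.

Yes

Under these beliefs, the certificate earns wage 36 and no certificate earns wage 26.
Skilled: the certificate nets 36 − 1 = 35; no certificate nets 26. Skilled prefers the certificate.
Unskilled: the certificate nets 36 − 14 = 22; no certificate nets 26. Unskilled prefers no certificate.
Neither type deviates, so the separating profile is an equilibrium.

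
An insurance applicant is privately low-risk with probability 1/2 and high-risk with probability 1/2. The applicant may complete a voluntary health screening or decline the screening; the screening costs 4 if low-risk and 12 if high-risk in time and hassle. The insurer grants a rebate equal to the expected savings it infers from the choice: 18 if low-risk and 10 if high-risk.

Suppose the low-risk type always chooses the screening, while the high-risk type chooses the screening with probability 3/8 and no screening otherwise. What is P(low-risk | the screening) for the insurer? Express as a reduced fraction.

8/11

P(the screening) = (1/2)·1 + (1/2)·(3/8) = 11/16.
By Bayes' rule, P(low-risk | the screening) = (1/2) / (11/16) = 8/11.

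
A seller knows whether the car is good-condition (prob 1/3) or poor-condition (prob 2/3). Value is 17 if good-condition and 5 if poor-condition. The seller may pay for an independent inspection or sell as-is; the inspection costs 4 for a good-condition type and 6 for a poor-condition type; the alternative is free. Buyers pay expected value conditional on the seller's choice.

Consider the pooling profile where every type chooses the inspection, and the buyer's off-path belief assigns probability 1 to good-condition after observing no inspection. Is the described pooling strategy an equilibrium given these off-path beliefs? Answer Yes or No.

On path, the buyer holds the prior and pays 1/3·17 + 2/3·5 = 9. Off path (no inspection), believing good-condition, it pays 17.
good-condition: the inspection nets 9 − 4 = 5; no inspection nets 17. good-condition would deviate.
poor-condition: the inspection nets 9 − 6 = 3; no inspection nets 17. poor-condition would deviate.
A type deviates, so pooling fails.

No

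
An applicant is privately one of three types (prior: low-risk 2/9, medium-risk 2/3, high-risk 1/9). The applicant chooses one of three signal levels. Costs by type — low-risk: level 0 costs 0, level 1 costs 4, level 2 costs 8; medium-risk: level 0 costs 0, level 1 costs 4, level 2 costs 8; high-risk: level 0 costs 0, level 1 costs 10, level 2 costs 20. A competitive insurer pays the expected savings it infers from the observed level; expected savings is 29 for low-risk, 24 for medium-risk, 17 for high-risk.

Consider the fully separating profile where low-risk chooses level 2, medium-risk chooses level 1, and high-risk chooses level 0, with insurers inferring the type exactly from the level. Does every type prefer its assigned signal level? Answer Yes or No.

Separating rebates: level 2 → 29, level 1 → 24, level 0 → 17.
low-risk (assigned level 2): level 0: 17 − 0 = 17; level 1: 24 − 4 = 20; level 2: 29 − 8 = 21. low-risk stays.
medium-risk (assigned level 1): level 0: 17 − 0 = 17; level 1: 24 − 4 = 20; level 2: 29 − 8 = 21. medium-risk prefers level 2.
high-risk (assigned level 0): level 0: 17 − 0 = 17; level 1: 24 − 10 = 14; level 2: 29 − 20 = 9. high-risk stays.
At least one type deviates; the separating profile fails.

No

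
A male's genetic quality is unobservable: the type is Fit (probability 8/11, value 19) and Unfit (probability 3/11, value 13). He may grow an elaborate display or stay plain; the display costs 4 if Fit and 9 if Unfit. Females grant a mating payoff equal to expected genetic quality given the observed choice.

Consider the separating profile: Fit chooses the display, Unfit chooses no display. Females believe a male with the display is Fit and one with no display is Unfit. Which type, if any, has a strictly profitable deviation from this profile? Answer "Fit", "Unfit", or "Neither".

The display pays 19; no display pays 13.
Fit: assigned the display, nets 19 − 4 = 15; deviating to no display nets 13.
Unfit: assigned no display, nets 13; deviating to the display nets 19 − 9 = 10.
Both types strictly prefer their assigned action; no profitable deviation.

Neither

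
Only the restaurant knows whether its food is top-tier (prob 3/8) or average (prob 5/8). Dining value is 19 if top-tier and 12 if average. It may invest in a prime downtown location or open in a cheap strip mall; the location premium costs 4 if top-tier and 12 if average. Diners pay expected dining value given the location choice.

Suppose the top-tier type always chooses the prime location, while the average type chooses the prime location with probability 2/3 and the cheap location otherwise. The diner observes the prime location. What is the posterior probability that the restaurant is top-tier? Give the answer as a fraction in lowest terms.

P(the prime location) = (3/8)·1 + (5/8)·(2/3) = 19/24.
By Bayes' rule, P(top-tier | the prime location) = (3/8) / (19/24) = 9/19.

9/19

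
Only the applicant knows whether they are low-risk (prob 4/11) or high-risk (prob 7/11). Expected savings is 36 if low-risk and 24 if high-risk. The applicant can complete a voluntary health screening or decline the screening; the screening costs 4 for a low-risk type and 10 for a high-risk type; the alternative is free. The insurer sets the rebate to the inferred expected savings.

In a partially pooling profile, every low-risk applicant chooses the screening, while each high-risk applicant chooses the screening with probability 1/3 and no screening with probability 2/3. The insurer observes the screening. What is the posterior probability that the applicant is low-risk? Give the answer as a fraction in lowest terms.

P(the screening) = (4/11)·1 + (7/11)·(1/3) = 19/33.
By Bayes' rule, P(low-risk | the screening) = (4/11) / (19/33) = 12/19.

12/19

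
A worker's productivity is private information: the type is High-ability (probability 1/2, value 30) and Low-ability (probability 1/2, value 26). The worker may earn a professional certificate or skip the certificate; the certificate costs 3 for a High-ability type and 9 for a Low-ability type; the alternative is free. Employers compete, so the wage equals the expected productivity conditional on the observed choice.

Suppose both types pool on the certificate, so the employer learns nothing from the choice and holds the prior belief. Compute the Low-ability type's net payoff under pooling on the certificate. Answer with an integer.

19

Pooled wage = 1/2·30 + 1/2·26 = 28.
Low-ability pays cost 9 for the certificate, so net payoff = 28 − 9 = 19.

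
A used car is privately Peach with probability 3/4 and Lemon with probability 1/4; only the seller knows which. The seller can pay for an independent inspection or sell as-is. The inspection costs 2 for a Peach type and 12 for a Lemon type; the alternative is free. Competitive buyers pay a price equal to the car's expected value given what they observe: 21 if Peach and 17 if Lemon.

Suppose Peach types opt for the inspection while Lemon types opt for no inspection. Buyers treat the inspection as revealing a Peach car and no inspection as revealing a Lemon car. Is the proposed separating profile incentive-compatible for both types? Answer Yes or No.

Yes

Under these beliefs, the inspection earns price 21 and no inspection earns price 17.
Peach: the inspection nets 21 − 2 = 19; no inspection nets 17. Peach prefers the inspection.
Lemon: the inspection nets 21 − 12 = 9; no inspection nets 17. Lemon prefers no inspection.
Neither type deviates, so the separating profile is an equilibrium.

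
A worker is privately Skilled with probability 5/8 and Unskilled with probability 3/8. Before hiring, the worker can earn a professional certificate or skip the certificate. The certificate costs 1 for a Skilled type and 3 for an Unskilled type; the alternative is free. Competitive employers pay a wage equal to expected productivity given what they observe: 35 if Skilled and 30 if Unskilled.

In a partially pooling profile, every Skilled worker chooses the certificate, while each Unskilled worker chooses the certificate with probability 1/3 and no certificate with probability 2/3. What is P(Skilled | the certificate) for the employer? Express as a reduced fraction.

P(the certificate) = (5/8)·1 + (3/8)·(1/3) = 3/4.
By Bayes' rule, P(Skilled | the certificate) = (5/8) / (3/4) = 5/6.

5/6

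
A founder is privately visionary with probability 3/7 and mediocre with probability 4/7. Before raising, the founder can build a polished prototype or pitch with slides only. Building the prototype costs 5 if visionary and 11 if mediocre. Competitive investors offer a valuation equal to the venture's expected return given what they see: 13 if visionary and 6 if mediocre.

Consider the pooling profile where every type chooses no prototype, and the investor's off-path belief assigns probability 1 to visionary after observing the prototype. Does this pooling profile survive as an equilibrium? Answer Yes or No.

Yes

On path, the investor holds the prior and pays 3/7·13 + 4/7·6 = 9. Off path (the prototype), believing visionary, it pays 13.
visionary: no prototype nets 9; the prototype nets 13 − 5 = 8. visionary stays.
mediocre: no prototype nets 9; the prototype nets 13 − 11 = 2. mediocre stays.
No type deviates, so pooling is sustained.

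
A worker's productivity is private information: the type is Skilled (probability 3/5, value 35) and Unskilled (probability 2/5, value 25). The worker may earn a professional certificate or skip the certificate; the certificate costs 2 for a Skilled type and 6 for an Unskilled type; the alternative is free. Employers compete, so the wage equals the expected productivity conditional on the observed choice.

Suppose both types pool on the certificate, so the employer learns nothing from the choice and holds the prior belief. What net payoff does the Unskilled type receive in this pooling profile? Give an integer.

Pooled wage = 3/5·35 + 2/5·25 = 31.
Unskilled pays cost 6 for the certificate, so net payoff = 31 − 6 = 25.

25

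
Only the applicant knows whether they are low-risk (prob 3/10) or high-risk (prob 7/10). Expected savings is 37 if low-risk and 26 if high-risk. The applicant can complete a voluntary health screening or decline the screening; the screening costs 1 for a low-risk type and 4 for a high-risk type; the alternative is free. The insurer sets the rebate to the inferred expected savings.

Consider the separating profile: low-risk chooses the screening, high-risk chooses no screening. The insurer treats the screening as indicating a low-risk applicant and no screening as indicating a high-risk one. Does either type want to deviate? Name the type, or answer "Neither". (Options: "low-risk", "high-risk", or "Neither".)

The screening pays 37; no screening pays 26.
low-risk: assigned the screening, nets 37 − 1 = 36; deviating to no screening nets 26.
high-risk: assigned no screening, nets 26; deviating to the screening nets 37 − 4 = 33.
The high-risk type gains 7 by deviating.

high-risk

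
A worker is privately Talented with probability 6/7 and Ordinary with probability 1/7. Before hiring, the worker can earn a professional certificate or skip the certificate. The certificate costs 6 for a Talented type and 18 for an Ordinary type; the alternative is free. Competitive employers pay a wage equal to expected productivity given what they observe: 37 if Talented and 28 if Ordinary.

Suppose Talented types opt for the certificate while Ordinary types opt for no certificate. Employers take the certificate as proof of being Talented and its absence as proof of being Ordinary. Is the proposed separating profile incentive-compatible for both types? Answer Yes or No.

Yes

Under these beliefs, the certificate earns wage 37 and no certificate earns wage 28.
Talented: the certificate nets 37 − 6 = 31; no certificate nets 28. Talented prefers the certificate.
Ordinary: the certificate nets 37 − 18 = 19; no certificate nets 28. Ordinary prefers no certificate.
Neither type deviates, so the separating profile is an equilibrium.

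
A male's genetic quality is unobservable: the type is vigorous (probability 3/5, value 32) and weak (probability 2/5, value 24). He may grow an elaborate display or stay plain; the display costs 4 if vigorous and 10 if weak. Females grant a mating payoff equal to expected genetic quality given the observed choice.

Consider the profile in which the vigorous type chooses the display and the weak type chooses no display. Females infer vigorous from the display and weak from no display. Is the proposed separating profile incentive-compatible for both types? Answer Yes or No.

Under these beliefs, the display earns mating payoff 32 and no display earns mating payoff 24.
vigorous: the display nets 32 − 4 = 28; no display nets 24. vigorous prefers the display.
weak: the display nets 32 − 10 = 22; no display nets 24. weak prefers no display.
Neither type deviates, so the separating profile is an equilibrium.

Yes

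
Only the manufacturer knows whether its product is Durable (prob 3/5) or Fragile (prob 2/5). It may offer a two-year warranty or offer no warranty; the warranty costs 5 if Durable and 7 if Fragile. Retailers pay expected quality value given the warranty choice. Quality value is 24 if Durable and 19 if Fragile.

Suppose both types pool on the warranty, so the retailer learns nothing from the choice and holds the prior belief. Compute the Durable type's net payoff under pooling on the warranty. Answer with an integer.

17

Pooled price = 3/5·24 + 2/5·19 = 22.
Durable pays cost 5 for the warranty, so net payoff = 22 − 5 = 17.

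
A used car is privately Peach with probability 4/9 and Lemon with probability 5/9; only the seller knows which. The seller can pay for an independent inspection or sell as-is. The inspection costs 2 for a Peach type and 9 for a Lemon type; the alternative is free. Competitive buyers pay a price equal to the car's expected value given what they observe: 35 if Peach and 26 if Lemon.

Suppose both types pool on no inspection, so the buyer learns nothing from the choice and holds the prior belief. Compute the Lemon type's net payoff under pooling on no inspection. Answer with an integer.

Pooled price = 4/9·35 + 5/9·26 = 30.
Lemon pays no cost for no inspection, so net payoff = 30.

30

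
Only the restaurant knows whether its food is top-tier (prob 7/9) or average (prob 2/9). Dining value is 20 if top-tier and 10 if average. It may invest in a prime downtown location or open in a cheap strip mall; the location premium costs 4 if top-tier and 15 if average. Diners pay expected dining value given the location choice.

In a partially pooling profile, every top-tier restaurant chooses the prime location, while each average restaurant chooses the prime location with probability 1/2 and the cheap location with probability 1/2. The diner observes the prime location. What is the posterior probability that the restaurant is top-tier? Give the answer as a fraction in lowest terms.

P(the prime location) = (7/9)·1 + (2/9)·(1/2) = 8/9.
By Bayes' rule, P(top-tier | the prime location) = (7/9) / (8/9) = 7/8.

7/8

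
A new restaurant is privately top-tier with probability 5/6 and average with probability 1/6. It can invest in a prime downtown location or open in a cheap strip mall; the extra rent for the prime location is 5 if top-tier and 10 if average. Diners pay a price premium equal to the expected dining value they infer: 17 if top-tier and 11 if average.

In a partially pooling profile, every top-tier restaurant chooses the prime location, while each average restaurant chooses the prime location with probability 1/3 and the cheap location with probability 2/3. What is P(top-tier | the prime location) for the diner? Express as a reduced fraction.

15/16

P(the prime location) = (5/6)·1 + (1/6)·(1/3) = 8/9.
By Bayes' rule, P(top-tier | the prime location) = (5/6) / (8/9) = 15/16.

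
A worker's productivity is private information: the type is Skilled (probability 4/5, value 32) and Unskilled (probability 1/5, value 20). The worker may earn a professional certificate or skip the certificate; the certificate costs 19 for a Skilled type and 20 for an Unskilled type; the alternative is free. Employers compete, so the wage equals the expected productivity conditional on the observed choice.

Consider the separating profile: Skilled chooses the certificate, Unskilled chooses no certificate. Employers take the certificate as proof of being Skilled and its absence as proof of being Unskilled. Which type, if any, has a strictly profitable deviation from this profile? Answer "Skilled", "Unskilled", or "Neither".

The certificate pays 32; no certificate pays 20.
Skilled: assigned the certificate, nets 32 − 19 = 13; deviating to no certificate nets 20.
Unskilled: assigned no certificate, nets 20; deviating to the certificate nets 32 − 20 = 12.
The Skilled type gains 7 by deviating.

Skilled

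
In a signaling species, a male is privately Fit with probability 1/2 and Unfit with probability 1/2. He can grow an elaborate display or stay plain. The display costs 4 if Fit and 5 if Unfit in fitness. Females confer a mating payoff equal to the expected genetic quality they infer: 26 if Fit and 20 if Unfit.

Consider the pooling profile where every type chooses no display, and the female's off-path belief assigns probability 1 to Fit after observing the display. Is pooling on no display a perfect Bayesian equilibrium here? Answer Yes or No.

Yes

On path, the female holds the prior and pays 1/2·26 + 1/2·20 = 23. Off path (the display), believing Fit, it pays 26.
Fit: no display nets 23; the display nets 26 − 4 = 22. Fit stays.
Unfit: no display nets 23; the display nets 26 − 5 = 21. Unfit stays.
No type deviates, so pooling is sustained.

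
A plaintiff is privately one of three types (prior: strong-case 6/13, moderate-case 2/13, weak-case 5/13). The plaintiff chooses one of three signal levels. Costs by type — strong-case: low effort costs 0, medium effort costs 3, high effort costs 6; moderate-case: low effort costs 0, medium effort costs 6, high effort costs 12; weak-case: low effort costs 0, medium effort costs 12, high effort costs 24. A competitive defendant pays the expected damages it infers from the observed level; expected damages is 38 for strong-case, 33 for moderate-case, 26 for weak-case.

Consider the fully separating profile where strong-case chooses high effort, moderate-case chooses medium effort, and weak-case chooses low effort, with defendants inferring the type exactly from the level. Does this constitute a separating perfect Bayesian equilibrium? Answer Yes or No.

Separating settlements: high effort → 38, medium effort → 33, low effort → 26.
strong-case (assigned high effort): low effort: 26 − 0 = 26; medium effort: 33 − 3 = 30; high effort: 38 − 6 = 32. strong-case stays.
moderate-case (assigned medium effort): low effort: 26 − 0 = 26; medium effort: 33 − 6 = 27; high effort: 38 − 12 = 26. moderate-case stays.
weak-case (assigned low effort): low effort: 26 − 0 = 26; medium effort: 33 − 12 = 21; high effort: 38 − 24 = 14. weak-case stays.
Every type prefers its assigned level; separation holds.

Yes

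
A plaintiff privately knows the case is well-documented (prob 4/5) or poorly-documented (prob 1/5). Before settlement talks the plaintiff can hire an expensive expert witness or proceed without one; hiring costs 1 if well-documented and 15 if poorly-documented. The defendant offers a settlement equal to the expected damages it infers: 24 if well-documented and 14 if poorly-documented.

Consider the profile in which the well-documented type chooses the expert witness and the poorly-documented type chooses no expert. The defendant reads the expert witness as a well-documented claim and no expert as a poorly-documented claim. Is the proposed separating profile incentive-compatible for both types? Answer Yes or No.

Under these beliefs, the expert witness earns settlement 24 and no expert earns settlement 14.
well-documented: the expert witness nets 24 − 1 = 23; no expert nets 14. well-documented prefers the expert witness.
poorly-documented: the expert witness nets 24 − 15 = 9; no expert nets 14. poorly-documented prefers no expert.
Neither type deviates, so the separating profile is an equilibrium.

Yes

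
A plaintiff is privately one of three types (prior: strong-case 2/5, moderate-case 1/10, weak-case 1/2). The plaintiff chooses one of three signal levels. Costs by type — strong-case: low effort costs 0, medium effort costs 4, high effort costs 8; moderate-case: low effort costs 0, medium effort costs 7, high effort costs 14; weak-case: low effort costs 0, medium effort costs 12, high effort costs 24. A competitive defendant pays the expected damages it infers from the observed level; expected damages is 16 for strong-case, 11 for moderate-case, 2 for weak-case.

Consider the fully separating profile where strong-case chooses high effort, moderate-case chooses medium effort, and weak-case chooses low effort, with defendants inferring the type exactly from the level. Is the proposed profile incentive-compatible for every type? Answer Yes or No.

Yes

Separating settlements: high effort → 16, medium effort → 11, low effort → 2.
strong-case (assigned high effort): low effort: 2 − 0 = 2; medium effort: 11 − 4 = 7; high effort: 16 − 8 = 8. strong-case stays.
moderate-case (assigned medium effort): low effort: 2 − 0 = 2; medium effort: 11 − 7 = 4; high effort: 16 − 14 = 2. moderate-case stays.
weak-case (assigned low effort): low effort: 2 − 0 = 2; medium effort: 11 − 12 = -1; high effort: 16 − 24 = -8. weak-case stays.
Every type prefers its assigned level; separation holds.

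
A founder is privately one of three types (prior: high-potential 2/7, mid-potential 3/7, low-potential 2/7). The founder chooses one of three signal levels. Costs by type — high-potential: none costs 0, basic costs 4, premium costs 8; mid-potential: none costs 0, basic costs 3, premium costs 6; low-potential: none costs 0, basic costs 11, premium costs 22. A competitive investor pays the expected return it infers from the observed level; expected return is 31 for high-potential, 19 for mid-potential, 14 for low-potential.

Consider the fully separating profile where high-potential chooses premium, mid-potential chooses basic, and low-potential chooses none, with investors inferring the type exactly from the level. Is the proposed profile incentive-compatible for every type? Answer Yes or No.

Separating valuations: premium → 31, basic → 19, none → 14.
high-potential (assigned premium): none: 14 − 0 = 14; basic: 19 − 4 = 15; premium: 31 − 8 = 23. high-potential stays.
mid-potential (assigned basic): none: 14 − 0 = 14; basic: 19 − 3 = 16; premium: 31 − 6 = 25. mid-potential prefers premium.
low-potential (assigned none): none: 14 − 0 = 14; basic: 19 − 11 = 8; premium: 31 − 22 = 9. low-potential stays.
At least one type deviates; the separating profile fails.

No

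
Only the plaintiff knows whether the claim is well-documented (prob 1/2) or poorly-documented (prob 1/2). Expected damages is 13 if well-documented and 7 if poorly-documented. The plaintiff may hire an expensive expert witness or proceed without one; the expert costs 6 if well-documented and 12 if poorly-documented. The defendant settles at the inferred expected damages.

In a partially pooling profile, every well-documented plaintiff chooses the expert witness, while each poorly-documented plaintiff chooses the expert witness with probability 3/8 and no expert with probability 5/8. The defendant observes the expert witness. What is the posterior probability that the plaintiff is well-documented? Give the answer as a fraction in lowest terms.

P(the expert witness) = (1/2)·1 + (1/2)·(3/8) = 11/16.
By Bayes' rule, P(well-documented | the expert witness) = (1/2) / (11/16) = 8/11.

8/11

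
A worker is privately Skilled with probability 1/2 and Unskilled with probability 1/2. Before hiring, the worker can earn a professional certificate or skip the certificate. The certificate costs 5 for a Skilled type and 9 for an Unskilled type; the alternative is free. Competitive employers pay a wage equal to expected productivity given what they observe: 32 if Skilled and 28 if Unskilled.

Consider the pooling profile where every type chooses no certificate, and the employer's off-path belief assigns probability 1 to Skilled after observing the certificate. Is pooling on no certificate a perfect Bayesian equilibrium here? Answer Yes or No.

Yes

On path, the employer holds the prior and pays 1/2·32 + 1/2·28 = 30. Off path (the certificate), believing Skilled, it pays 32.
Skilled: no certificate nets 30; the certificate nets 32 − 5 = 27. Skilled stays.
Unskilled: no certificate nets 30; the certificate nets 32 − 9 = 23. Unskilled stays.
No type deviates, so pooling is sustained.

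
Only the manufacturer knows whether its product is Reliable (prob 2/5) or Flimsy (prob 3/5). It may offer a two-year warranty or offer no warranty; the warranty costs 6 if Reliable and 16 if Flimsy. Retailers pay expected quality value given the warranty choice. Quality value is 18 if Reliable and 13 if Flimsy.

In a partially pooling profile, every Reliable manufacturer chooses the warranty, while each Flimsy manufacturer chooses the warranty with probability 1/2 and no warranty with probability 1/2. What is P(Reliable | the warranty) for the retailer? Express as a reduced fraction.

P(the warranty) = (2/5)·1 + (3/5)·(1/2) = 7/10.
By Bayes' rule, P(Reliable | the warranty) = (2/5) / (7/10) = 4/7.

4/7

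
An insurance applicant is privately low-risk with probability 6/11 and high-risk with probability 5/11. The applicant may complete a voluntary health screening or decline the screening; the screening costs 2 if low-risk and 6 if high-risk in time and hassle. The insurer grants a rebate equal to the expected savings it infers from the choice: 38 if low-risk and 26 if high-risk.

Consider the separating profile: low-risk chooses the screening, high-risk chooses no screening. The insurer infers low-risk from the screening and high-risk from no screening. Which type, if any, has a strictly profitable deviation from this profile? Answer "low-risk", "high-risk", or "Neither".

The screening pays 38; no screening pays 26.
low-risk: assigned the screening, nets 38 − 2 = 36; deviating to no screening nets 26.
high-risk: assigned no screening, nets 26; deviating to the screening nets 38 − 6 = 32.
The high-risk type gains 6 by deviating.

high-risk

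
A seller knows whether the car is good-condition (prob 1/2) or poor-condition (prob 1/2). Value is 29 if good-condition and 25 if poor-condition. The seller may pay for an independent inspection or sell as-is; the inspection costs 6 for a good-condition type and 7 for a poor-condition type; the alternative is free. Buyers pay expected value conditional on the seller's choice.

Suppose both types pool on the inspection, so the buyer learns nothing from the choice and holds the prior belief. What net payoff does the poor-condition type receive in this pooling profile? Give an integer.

Pooled price = 1/2·29 + 1/2·25 = 27.
poor-condition pays cost 7 for the inspection, so net payoff = 27 − 7 = 20.

20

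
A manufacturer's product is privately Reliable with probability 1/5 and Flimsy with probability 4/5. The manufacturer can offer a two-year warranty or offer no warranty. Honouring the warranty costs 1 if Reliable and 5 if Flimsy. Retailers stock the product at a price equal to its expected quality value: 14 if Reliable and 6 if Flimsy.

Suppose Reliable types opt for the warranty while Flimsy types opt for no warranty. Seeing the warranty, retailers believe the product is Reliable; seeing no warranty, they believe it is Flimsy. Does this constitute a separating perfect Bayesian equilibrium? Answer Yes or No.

No

Under these beliefs, the warranty earns price 14 and no warranty earns price 6.
Reliable: the warranty nets 14 − 1 = 13; no warranty nets 6. Reliable prefers the warranty.
Flimsy: the warranty nets 14 − 5 = 9; no warranty nets 6. Flimsy would deviate to the warranty.
Flimsy has a profitable deviation, so the profile is not an equilibrium.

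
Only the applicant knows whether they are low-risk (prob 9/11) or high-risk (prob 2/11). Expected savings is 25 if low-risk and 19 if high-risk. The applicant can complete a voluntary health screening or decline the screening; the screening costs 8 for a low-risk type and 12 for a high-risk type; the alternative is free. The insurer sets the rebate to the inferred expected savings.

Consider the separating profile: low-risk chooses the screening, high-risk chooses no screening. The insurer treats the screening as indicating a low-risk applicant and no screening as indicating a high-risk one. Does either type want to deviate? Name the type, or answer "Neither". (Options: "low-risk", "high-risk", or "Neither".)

The screening pays 25; no screening pays 19.
low-risk: assigned the screening, nets 25 − 8 = 17; deviating to no screening nets 19.
high-risk: assigned no screening, nets 19; deviating to the screening nets 25 − 12 = 13.
The low-risk type gains 2 by deviating.

low-risk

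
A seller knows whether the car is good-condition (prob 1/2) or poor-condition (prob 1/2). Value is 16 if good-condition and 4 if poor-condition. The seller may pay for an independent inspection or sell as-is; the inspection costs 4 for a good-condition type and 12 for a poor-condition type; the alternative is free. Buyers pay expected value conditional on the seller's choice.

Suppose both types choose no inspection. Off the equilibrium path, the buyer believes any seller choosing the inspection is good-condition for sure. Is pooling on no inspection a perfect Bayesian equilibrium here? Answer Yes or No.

No

On path, the buyer holds the prior and pays 1/2·16 + 1/2·4 = 10. Off path (the inspection), believing good-condition, it pays 16.
good-condition: no inspection nets 10; the inspection nets 16 − 4 = 12. good-condition would deviate.
poor-condition: no inspection nets 10; the inspection nets 16 − 12 = 4. poor-condition stays.
A type deviates, so pooling fails.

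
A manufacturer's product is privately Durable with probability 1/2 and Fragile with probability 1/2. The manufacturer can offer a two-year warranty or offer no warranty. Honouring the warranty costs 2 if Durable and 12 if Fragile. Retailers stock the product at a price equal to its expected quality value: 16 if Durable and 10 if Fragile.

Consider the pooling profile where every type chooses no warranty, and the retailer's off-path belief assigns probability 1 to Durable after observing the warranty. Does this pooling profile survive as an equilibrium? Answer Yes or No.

No

On path, the retailer holds the prior and pays 1/2·16 + 1/2·10 = 13. Off path (the warranty), believing Durable, it pays 16.
Durable: no warranty nets 13; the warranty nets 16 − 2 = 14. Durable would deviate.
Fragile: no warranty nets 13; the warranty nets 16 − 12 = 4. Fragile stays.
A type deviates, so pooling fails.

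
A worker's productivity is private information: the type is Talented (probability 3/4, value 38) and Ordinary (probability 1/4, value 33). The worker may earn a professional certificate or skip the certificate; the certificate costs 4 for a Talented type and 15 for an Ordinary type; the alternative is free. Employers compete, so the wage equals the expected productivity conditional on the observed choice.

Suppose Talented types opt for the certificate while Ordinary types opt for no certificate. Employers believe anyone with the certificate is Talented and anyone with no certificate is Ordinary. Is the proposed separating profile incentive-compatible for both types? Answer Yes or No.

Under these beliefs, the certificate earns wage 38 and no certificate earns wage 33.
Talented: the certificate nets 38 − 4 = 34; no certificate nets 33. Talented prefers the certificate.
Ordinary: the certificate nets 38 − 15 = 23; no certificate nets 33. Ordinary prefers no certificate.
Neither type deviates, so the separating profile is an equilibrium.

Yes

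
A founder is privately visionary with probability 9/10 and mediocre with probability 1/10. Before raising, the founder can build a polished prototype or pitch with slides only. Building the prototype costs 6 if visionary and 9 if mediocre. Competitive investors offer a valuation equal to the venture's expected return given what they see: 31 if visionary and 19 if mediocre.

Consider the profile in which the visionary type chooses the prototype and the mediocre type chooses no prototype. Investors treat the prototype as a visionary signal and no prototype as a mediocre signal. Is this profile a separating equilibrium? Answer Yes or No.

Under these beliefs, the prototype earns valuation 31 and no prototype earns valuation 19.
visionary: the prototype nets 31 − 6 = 25; no prototype nets 19. visionary prefers the prototype.
mediocre: the prototype nets 31 − 9 = 22; no prototype nets 19. mediocre would deviate to the prototype.
mediocre has a profitable deviation, so the profile is not an equilibrium.

No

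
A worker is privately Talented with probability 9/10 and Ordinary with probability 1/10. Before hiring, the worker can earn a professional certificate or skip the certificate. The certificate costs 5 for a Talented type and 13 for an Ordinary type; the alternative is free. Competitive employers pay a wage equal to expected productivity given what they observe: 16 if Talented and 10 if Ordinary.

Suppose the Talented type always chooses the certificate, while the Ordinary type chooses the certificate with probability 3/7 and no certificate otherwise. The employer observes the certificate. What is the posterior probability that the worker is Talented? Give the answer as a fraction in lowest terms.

P(the certificate) = (9/10)·1 + (1/10)·(3/7) = 33/35.
By Bayes' rule, P(Talented | the certificate) = (9/10) / (33/35) = 21/22.

21/22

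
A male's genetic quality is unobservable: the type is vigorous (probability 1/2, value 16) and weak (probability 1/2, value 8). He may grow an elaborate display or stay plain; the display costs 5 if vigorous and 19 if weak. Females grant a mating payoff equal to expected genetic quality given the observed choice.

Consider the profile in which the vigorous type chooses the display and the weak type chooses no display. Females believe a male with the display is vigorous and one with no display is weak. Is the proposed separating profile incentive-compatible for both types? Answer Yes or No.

Yes

Under these beliefs, the display earns mating payoff 16 and no display earns mating payoff 8.
vigorous: the display nets 16 − 5 = 11; no display nets 8. vigorous prefers the display.
weak: the display nets 16 − 19 = -3; no display nets 8. weak prefers no display.
Neither type deviates, so the separating profile is an equilibrium.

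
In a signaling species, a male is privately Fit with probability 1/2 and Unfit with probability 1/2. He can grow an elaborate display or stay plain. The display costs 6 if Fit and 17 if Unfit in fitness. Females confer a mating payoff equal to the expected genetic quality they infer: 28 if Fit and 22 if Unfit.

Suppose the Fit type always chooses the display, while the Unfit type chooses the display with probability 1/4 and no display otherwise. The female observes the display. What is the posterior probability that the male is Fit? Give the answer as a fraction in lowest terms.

4/5

P(the display) = (1/2)·1 + (1/2)·(1/4) = 5/8.
By Bayes' rule, P(Fit | the display) = (1/2) / (5/8) = 4/5.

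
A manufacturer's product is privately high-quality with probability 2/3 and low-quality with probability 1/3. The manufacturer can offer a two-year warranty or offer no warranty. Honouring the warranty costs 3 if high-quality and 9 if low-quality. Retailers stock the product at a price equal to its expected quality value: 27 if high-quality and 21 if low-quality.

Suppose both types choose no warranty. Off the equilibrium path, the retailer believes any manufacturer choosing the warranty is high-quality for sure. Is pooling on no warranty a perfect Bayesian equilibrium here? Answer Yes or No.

On path, the retailer holds the prior and pays 2/3·27 + 1/3·21 = 25. Off path (the warranty), believing high-quality, it pays 27.
high-quality: no warranty nets 25; the warranty nets 27 − 3 = 24. high-quality stays.
low-quality: no warranty nets 25; the warranty nets 27 − 9 = 18. low-quality stays.
No type deviates, so pooling is sustained.

Yes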